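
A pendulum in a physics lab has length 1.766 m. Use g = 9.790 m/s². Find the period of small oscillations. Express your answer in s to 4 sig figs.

2.669 s

T = 2π√(L/g) = 2π√(1.766/9.790) = 2π × 0.42472 = 2.669 s.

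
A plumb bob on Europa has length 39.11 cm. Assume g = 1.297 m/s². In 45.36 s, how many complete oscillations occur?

13

T = 2π√(L/g) = 2π√(0.3911/1.297) = 3.4503 s.
Number of complete oscillations = ⌊45.36/3.4503⌋ = ⌊13.147⌋ = 13.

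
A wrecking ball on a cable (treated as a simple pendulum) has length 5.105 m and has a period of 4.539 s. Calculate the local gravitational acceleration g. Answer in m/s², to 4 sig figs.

9.782 m/s²

From T = 2π√(L/g), g = 4π²L/T² = 4π² × 5.105/4.5390² = 9.782 m/s².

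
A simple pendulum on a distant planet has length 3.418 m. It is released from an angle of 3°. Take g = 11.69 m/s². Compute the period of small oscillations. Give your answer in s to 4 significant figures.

T = 2π√(L/g) = 2π√(3.418/11.69) = 2π × 0.54073 = 3.397 s.

3.397 s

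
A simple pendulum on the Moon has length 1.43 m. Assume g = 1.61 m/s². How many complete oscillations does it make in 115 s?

T = 2π√(L/g) = 2π√(1.43/1.61) = 5.922 s.
Number of complete oscillations = ⌊115/5.922⌋ = ⌊19.42⌋ = 19.

19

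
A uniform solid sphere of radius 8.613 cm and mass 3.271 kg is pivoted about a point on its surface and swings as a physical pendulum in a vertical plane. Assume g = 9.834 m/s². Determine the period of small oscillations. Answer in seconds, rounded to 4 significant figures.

I_cm = (2/5)mr² = 0.0097062 kg·m². The pivot is at distance d = 0.08613 m from the centre of mass.
By the parallel-axis theorem, I = I_cm + md² = 0.0097062 + 0.024266 = 0.033972 kg·m².
T = 2π√(I/(mgd)) = 2π√(0.033972/(3.271 × 9.834 × 0.08613)) = 0.6958 s.

0.6958 s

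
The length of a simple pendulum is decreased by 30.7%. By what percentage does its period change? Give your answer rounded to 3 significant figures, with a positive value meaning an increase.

T ∝ √L, so T'/T = √(0.6930) = 0.8325.
Percentage change in T = (0.8325 − 1) × 100% = -16.8%.

-16.8%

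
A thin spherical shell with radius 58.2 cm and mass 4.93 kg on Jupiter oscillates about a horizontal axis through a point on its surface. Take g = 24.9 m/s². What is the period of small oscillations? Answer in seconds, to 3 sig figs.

I_cm = (2/3)mr² = 1.113 kg·m². The pivot is at distance d = 0.582 m from the centre of mass.
By the parallel-axis theorem, I = I_cm + md² = 1.113 + 1.670 = 2.783 kg·m².
T = 2π√(I/(mgd)) = 2π√(2.783/(4.93 × 24.9 × 0.582)) = 1.24 s.

1.24 s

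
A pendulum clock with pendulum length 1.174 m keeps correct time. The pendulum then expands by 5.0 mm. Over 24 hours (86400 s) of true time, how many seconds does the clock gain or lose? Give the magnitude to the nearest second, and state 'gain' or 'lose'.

T ∝ √L, so T'/T = √(1.17900/1.174) = 1.00213.
In 86400 s of true time the clock registers 86400/1.00213 = 86216.6 s, so it loses 183 s.

lose 183 s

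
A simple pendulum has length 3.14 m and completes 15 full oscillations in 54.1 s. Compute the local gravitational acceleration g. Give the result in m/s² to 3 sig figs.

9.53 m/s²

T = 54.1/15 = 3.607 s.
From T = 2π√(L/g), g = 4π²L/T² = 4π² × 3.14/3.607² = 9.53 m/s².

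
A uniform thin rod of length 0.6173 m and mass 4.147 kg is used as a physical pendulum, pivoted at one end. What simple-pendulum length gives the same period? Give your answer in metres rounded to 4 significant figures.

0.4115 m

The equivalent simple-pendulum length is L_eq = I/(md), where I is about the pivot and d = 0.30865 m.
I_cm = (1/12)mL² = 0.13169 kg·m², so I = I_cm + md² = 0.13169 + 0.39506 = 0.52675 kg·m².
L_eq = 0.52675/(4.147 × 0.30865) = 0.4115 m.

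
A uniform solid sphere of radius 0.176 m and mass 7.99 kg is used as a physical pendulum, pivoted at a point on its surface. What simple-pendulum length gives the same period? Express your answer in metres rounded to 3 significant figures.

The equivalent simple-pendulum length is L_eq = I/(md), where I is about the pivot and d = 0.1760 m.
I_cm = (2/5)mR² = 0.09900 kg·m², so I = I_cm + md² = 0.09900 + 0.2475 = 0.3465 kg·m².
L_eq = 0.3465/(7.99 × 0.1760) = 0.246 m.

0.246 m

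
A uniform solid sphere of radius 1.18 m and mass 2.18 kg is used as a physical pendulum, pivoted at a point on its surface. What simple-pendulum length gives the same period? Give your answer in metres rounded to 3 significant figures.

The equivalent simple-pendulum length is L_eq = I/(md), where I is about the pivot and d = 1.180 m.
I_cm = (2/5)mR² = 1.214 kg·m², so I = I_cm + md² = 1.214 + 3.035 = 4.250 kg·m².
L_eq = 4.250/(2.18 × 1.180) = 1.65 m.

1.65 m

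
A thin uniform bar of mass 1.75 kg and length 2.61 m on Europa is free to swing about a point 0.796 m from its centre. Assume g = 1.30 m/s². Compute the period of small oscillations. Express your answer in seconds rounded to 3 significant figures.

6.77 s

For a physical pendulum T = 2π√(I/(mgd)), with d = 0.7960 m from pivot to centre of mass.
I_cm = mL²/12 = 1.75 × 2.61²/12 = 0.9934 kg·m²; I = I_cm + md² = 0.9934 + 1.75 × 0.7960² = 2.102 kg·m².
T = 2π√(2.102/(1.75 × 1.30 × 0.7960)) = 6.77 s.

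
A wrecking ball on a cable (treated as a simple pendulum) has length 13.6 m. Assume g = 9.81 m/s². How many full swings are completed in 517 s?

T = 2π√(L/g) = 2π√(13.6/9.81) = 7.398 s.
Number of complete oscillations = ⌊517/7.398⌋ = ⌊69.88⌋ = 69.

69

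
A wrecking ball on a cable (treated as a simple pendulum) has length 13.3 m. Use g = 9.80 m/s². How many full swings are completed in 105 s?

14

T = 2π√(L/g) = 2π√(13.3/9.80) = 7.320 s.
Number of complete oscillations = ⌊105/7.320⌋ = ⌊14.34⌋ = 14.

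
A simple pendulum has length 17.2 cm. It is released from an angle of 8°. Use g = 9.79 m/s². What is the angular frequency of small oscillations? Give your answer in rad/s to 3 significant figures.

ω = √(g/L) = √(9.79/0.172) = 7.54 rad/s.

7.54 rad/s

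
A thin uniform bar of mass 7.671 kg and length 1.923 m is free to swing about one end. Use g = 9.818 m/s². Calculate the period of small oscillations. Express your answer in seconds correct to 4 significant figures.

For a physical pendulum T = 2π√(I/(mgd)), with d = 0.96150 m from pivot to centre of mass.
I_cm = mL²/12 = 7.671 × 1.923²/12 = 2.3639 kg·m²; I = I_cm + md² = 2.3639 + 7.671 × 0.96150² = 9.4556 kg·m².
T = 2π√(9.4556/(7.671 × 9.818 × 0.96150)) = 2.270 s.

2.270 s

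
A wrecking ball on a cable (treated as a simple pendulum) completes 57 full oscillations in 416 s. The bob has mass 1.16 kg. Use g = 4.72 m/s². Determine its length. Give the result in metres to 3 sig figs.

6.37 m

T = 416/57 = 7.298 s.
From T = 2π√(L/g), L = gT²/(4π²) = 4.72 × 7.298²/(4π²) = 6.37 m.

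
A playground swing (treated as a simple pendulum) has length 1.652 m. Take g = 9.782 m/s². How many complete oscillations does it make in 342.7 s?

132

T = 2π√(L/g) = 2π√(1.652/9.782) = 2.5821 s.
Number of complete oscillations = ⌊342.7/2.5821⌋ = ⌊132.72⌋ = 132.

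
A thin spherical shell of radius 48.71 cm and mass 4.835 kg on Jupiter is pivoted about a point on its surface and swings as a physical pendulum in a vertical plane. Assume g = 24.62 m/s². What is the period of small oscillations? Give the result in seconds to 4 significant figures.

1.141 s

I_cm = (2/3)mr² = 0.76479 kg·m². The pivot is at distance d = 0.4871 m from the centre of mass.
By the parallel-axis theorem, I = I_cm + md² = 0.76479 + 1.1472 = 1.9120 kg·m².
T = 2π√(I/(mgd)) = 2π√(1.9120/(4.835 × 24.62 × 0.4871)) = 1.141 s.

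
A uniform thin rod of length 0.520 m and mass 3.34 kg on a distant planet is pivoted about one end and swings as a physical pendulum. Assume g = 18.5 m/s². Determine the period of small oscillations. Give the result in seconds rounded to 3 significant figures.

0.860 s

For a physical pendulum T = 2π√(I/(mgd)), with d = 0.2600 m from pivot to centre of mass.
I_cm = mL²/12 = 3.34 × 0.520²/12 = 0.07526 kg·m²; I = I_cm + md² = 0.07526 + 3.34 × 0.2600² = 0.3010 kg·m².
T = 2π√(0.3010/(3.34 × 18.5 × 0.2600)) = 0.860 s.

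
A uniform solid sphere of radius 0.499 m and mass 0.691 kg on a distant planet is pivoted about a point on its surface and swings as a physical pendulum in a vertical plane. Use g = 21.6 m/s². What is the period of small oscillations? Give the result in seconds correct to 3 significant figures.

1.13 s

I_cm = (2/5)mr² = 0.06882 kg·m². The pivot is at distance d = 0.499 m from the centre of mass.
By the parallel-axis theorem, I = I_cm + md² = 0.06882 + 0.1721 = 0.2409 kg·m².
T = 2π√(I/(mgd)) = 2π√(0.2409/(0.691 × 21.6 × 0.499)) = 1.13 s.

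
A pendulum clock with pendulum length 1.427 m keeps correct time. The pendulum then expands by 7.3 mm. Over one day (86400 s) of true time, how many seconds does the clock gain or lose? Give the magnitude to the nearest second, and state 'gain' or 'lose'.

lose 220 s

T ∝ √L, so T'/T = √(1.43430/1.427) = 1.00255.
In 86400 s of true time the clock registers 86400/1.00255 = 86179.8 s, so it loses 220 s.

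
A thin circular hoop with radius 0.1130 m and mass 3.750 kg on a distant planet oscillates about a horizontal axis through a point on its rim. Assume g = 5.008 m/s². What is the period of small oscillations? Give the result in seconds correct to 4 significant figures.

I_cm = mr² = 0.047884 kg·m². The pivot is at distance d = 0.1130 m from the centre of mass.
By the parallel-axis theorem, I = I_cm + md² = 0.047884 + 0.047884 = 0.095768 kg·m².
T = 2π√(I/(mgd)) = 2π√(0.095768/(3.750 × 5.008 × 0.1130)) = 1.335 s.

1.335 s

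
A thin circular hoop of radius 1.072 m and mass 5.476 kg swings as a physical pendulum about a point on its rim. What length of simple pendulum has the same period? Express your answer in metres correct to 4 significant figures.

The equivalent simple-pendulum length is L_eq = I/(md), where I is about the pivot and d = 1.0720 m.
I_cm = mR² = 6.2929 kg·m², so I = I_cm + md² = 6.2929 + 6.2929 = 12.586 kg·m².
L_eq = 12.586/(5.476 × 1.0720) = 2.144 m.

2.144 m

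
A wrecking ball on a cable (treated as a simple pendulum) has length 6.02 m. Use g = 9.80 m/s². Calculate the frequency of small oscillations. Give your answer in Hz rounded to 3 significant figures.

0.203 Hz

T = 2π√(L/g) = 2π√(6.02/9.80) = 4.925 s, so f = 1/T = 0.203 Hz.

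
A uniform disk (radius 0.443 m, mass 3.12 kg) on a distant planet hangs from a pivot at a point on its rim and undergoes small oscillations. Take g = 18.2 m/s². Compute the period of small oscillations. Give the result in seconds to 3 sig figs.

I_cm = ½mr² = 0.3061 kg·m². The pivot is at distance d = 0.443 m from the centre of mass.
By the parallel-axis theorem, I = I_cm + md² = 0.3061 + 0.6123 = 0.9184 kg·m².
T = 2π√(I/(mgd)) = 2π√(0.9184/(3.12 × 18.2 × 0.443)) = 1.20 s.

1.20 s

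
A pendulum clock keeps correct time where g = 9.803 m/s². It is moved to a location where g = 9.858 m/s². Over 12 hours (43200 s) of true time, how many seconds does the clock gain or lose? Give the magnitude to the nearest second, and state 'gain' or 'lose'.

gain 121 s

The clock's period scales as T ∝ 1/√g, so T'/T = √(9.803/9.858) = 0.997206.
In 43200 s of true time the clock registers 43200/0.997206 = 43321.0 s, so it gains 121 s.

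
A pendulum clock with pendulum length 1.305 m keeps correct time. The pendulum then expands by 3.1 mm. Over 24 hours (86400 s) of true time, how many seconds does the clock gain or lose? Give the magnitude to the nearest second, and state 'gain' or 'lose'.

lose 102 s

T ∝ √L, so T'/T = √(1.30810/1.305) = 1.00119.
In 86400 s of true time the clock registers 86400/1.00119 = 86297.6 s, so it loses 102 s.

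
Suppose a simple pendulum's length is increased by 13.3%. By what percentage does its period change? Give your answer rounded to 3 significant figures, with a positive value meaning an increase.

6.44%

T ∝ √L, so T'/T = √(1.133) = 1.064.
Percentage change in T = (1.064 − 1) × 100% = 6.44%.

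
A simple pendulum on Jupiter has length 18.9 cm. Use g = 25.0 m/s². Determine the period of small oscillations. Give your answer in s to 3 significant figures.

T = 2π√(L/g) = 2π√(0.189/25.0) = 2π × 0.08695 = 0.546 s.

0.546 s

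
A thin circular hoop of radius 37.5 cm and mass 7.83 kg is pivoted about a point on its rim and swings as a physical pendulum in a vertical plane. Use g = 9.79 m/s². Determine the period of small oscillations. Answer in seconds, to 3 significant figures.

1.74 s

I_cm = mr² = 1.101 kg·m². The pivot is at distance d = 0.375 m from the centre of mass.
By the parallel-axis theorem, I = I_cm + md² = 1.101 + 1.101 = 2.202 kg·m².
T = 2π√(I/(mgd)) = 2π√(2.202/(7.83 × 9.79 × 0.375)) = 1.74 s.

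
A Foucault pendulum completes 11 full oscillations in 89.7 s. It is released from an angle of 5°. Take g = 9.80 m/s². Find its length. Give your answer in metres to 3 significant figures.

16.5 m

T = 89.7/11 = 8.155 s.
From T = 2π√(L/g), L = gT²/(4π²) = 9.80 × 8.155²/(4π²) = 16.5 m.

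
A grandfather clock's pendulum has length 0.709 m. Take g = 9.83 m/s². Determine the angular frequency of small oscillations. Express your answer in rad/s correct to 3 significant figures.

3.72 rad/s

ω = √(g/L) = √(9.83/0.709) = 3.72 rad/s.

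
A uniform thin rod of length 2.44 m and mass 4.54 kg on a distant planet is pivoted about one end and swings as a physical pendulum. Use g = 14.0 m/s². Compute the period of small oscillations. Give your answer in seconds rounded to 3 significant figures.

2.14 s

For a physical pendulum T = 2π√(I/(mgd)), with d = 1.220 m from pivot to centre of mass.
I_cm = mL²/12 = 4.54 × 2.44²/12 = 2.252 kg·m²; I = I_cm + md² = 2.252 + 4.54 × 1.220² = 9.010 kg·m².
T = 2π√(9.010/(4.54 × 14.0 × 1.220)) = 2.14 s.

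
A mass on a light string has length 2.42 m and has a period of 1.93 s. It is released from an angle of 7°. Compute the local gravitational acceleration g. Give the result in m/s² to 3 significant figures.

From T = 2π√(L/g), g = 4π²L/T² = 4π² × 2.42/1.930² = 25.6 m/s².

25.6 m/s²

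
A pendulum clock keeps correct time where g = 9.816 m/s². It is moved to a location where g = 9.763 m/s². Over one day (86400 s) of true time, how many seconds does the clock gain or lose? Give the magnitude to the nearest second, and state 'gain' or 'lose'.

lose 234 s

The clock's period scales as T ∝ 1/√g, so T'/T = √(9.816/9.763) = 1.00271.
In 86400 s of true time the clock registers 86400/1.00271 = 86166.4 s, so it loses 234 s.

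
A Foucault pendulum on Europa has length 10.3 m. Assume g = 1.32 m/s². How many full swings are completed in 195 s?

11

T = 2π√(L/g) = 2π√(10.3/1.32) = 17.55 s.
Number of complete oscillations = ⌊195/17.55⌋ = ⌊11.11⌋ = 11.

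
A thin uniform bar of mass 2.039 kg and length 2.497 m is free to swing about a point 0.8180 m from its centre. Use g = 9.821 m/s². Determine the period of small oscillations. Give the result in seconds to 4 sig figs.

For a physical pendulum T = 2π√(I/(mgd)), with d = 0.81800 m from pivot to centre of mass.
I_cm = mL²/12 = 2.039 × 2.497²/12 = 1.0594 kg·m²; I = I_cm + md² = 1.0594 + 2.039 × 0.81800² = 2.4238 kg·m².
T = 2π√(2.4238/(2.039 × 9.821 × 0.81800)) = 2.417 s.

2.417 s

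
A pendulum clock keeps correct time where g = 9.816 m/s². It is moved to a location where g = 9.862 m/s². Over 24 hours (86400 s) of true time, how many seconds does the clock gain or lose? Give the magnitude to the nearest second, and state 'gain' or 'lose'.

gain 202 s

The clock's period scales as T ∝ 1/√g, so T'/T = √(9.816/9.862) = 0.997665.
In 86400 s of true time the clock registers 86400/0.997665 = 86602.2 s, so it gains 202 s.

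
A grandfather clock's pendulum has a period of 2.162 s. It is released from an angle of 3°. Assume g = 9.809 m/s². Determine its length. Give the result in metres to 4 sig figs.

1.161 m

From T = 2π√(L/g), L = gT²/(4π²) = 9.809 × 2.1620²/(4π²) = 1.161 m.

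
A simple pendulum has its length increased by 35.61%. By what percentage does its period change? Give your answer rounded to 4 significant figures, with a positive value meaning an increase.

T ∝ √L, so T'/T = √(1.3561) = 1.1645.
Percentage change in T = (1.1645 − 1) × 100% = 16.45%.

16.45%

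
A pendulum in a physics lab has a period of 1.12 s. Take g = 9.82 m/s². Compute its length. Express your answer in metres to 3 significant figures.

From T = 2π√(L/g), L = gT²/(4π²) = 9.82 × 1.120²/(4π²) = 0.312 m.

0.312 m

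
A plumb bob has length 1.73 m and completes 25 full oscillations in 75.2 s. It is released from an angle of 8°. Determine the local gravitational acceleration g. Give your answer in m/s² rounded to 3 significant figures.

T = 75.2/25 = 3.008 s.
From T = 2π√(L/g), g = 4π²L/T² = 4π² × 1.73/3.008² = 7.55 m/s².

7.55 m/s²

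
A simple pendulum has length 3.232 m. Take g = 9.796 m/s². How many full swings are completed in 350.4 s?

T = 2π√(L/g) = 2π√(3.232/9.796) = 3.6090 s.
Number of complete oscillations = ⌊350.4/3.6090⌋ = ⌊97.090⌋ = 97.

97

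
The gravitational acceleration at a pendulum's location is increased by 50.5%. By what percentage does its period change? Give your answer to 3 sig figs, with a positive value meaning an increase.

-18.5%

T ∝ 1/√g, so T'/T = 1/√(1.505) = 0.8151.
Percentage change in T = (0.8151 − 1) × 100% = -18.5%.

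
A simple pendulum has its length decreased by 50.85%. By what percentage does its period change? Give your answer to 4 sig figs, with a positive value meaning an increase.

T ∝ √L, so T'/T = √(0.49150) = 0.70107.
Percentage change in T = (0.70107 − 1) × 100% = -29.89%.

-29.89%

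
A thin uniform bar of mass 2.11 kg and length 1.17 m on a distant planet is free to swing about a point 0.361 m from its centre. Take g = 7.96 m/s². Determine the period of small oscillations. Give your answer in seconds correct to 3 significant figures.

1.83 s

For a physical pendulum T = 2π√(I/(mgd)), with d = 0.3610 m from pivot to centre of mass.
I_cm = mL²/12 = 2.11 × 1.17²/12 = 0.2407 kg·m²; I = I_cm + md² = 0.2407 + 2.11 × 0.3610² = 0.5157 kg·m².
T = 2π√(0.5157/(2.11 × 7.96 × 0.3610)) = 1.83 s.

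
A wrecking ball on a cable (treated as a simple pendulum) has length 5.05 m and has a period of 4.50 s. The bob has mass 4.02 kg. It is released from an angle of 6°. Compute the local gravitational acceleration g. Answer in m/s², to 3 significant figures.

From T = 2π√(L/g), g = 4π²L/T² = 4π² × 5.05/4.500² = 9.85 m/s².

9.85 m/s²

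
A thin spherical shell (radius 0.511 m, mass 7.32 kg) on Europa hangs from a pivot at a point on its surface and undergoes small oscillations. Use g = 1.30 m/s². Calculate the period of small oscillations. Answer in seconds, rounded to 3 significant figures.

5.09 s

I_cm = (2/3)mr² = 1.274 kg·m². The pivot is at distance d = 0.511 m from the centre of mass.
By the parallel-axis theorem, I = I_cm + md² = 1.274 + 1.911 = 3.186 kg·m².
T = 2π√(I/(mgd)) = 2π√(3.186/(7.32 × 1.30 × 0.511)) = 5.09 s.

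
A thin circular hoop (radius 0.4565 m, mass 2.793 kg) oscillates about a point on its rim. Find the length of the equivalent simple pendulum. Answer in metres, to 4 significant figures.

The equivalent simple-pendulum length is L_eq = I/(md), where I is about the pivot and d = 0.45650 m.
I_cm = mR² = 0.58204 kg·m², so I = I_cm + md² = 0.58204 + 0.58204 = 1.1641 kg·m².
L_eq = 1.1641/(2.793 × 0.45650) = 0.9130 m.

0.9130 m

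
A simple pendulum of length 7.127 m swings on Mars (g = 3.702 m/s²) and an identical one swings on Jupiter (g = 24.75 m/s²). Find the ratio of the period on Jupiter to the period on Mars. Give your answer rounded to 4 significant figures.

T ∝ 1/√g, so T₂/T₁ = √(g₁/g₂) = √(3.702/24.75) = 0.3868.

0.3868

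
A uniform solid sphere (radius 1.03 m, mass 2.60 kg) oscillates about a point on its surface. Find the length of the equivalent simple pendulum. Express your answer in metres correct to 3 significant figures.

1.44 m

The equivalent simple-pendulum length is L_eq = I/(md), where I is about the pivot and d = 1.030 m.
I_cm = (2/5)mR² = 1.103 kg·m², so I = I_cm + md² = 1.103 + 2.758 = 3.862 kg·m².
L_eq = 3.862/(2.60 × 1.030) = 1.44 m.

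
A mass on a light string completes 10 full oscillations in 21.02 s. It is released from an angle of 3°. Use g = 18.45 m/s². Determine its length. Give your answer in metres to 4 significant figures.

T = 21.02/10 = 2.1020 s.
From T = 2π√(L/g), L = gT²/(4π²) = 18.45 × 2.1020²/(4π²) = 2.065 m.

2.065 m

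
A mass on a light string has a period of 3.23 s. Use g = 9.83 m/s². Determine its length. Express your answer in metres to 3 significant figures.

From T = 2π√(L/g), L = gT²/(4π²) = 9.83 × 3.230²/(4π²) = 2.60 m.

2.60 m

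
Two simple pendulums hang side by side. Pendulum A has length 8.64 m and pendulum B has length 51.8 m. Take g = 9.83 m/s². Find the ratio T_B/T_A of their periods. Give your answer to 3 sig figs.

2.45

T ∝ √L, so T_B/T_A = √(L_B/L_A) = √(51.8/8.64) = 2.45.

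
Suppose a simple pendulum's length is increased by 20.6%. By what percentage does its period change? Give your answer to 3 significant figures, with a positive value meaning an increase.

9.82%

T ∝ √L, so T'/T = √(1.206) = 1.098.
Percentage change in T = (1.098 − 1) × 100% = 9.82%.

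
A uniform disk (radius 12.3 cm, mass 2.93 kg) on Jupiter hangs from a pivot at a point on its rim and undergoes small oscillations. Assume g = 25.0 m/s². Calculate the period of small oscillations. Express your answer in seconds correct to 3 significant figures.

0.540 s

I_cm = ½mr² = 0.02216 kg·m². The pivot is at distance d = 0.123 m from the centre of mass.
By the parallel-axis theorem, I = I_cm + md² = 0.02216 + 0.04433 = 0.06649 kg·m².
T = 2π√(I/(mgd)) = 2π√(0.06649/(2.93 × 25.0 × 0.123)) = 0.540 s.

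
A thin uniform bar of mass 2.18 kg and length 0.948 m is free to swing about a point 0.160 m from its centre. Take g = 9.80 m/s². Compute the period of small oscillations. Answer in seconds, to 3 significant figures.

1.59 s

For a physical pendulum T = 2π√(I/(mgd)), with d = 0.1600 m from pivot to centre of mass.
I_cm = mL²/12 = 2.18 × 0.948²/12 = 0.1633 kg·m²; I = I_cm + md² = 0.1633 + 2.18 × 0.1600² = 0.2191 kg·m².
T = 2π√(0.2191/(2.18 × 9.80 × 0.1600)) = 1.59 s.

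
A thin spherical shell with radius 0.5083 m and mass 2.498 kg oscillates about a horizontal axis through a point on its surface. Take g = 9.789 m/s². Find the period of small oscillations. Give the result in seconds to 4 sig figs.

I_cm = (2/3)mr² = 0.43027 kg·m². The pivot is at distance d = 0.5083 m from the centre of mass.
By the parallel-axis theorem, I = I_cm + md² = 0.43027 + 0.64541 = 1.0757 kg·m².
T = 2π√(I/(mgd)) = 2π√(1.0757/(2.498 × 9.789 × 0.5083)) = 1.848 s.

1.848 s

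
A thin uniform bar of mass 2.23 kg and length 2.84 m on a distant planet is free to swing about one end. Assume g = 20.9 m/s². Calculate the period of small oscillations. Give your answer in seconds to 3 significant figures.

1.89 s

For a physical pendulum T = 2π√(I/(mgd)), with d = 1.420 m from pivot to centre of mass.
I_cm = mL²/12 = 2.23 × 2.84²/12 = 1.499 kg·m²; I = I_cm + md² = 1.499 + 2.23 × 1.420² = 5.995 kg·m².
T = 2π√(5.995/(2.23 × 20.9 × 1.420)) = 1.89 s.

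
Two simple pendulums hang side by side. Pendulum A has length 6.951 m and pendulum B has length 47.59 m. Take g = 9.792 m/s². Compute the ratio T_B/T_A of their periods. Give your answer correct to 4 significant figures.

2.617

T ∝ √L, so T_B/T_A = √(L_B/L_A) = √(47.59/6.951) = 2.617.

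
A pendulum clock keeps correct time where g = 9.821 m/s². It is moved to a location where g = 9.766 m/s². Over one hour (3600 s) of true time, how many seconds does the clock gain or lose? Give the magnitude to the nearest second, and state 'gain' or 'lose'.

The clock's period scales as T ∝ 1/√g, so T'/T = √(9.821/9.766) = 1.00281.
In 3600 s of true time the clock registers 3600/1.00281 = 3589.9 s, so it loses 10 s.

lose 10 s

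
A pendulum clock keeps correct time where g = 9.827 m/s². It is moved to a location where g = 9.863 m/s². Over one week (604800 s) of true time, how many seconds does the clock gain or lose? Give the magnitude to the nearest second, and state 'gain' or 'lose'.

gain 1107 s

The clock's period scales as T ∝ 1/√g, so T'/T = √(9.827/9.863) = 0.998173.
In 604800 s of true time the clock registers 604800/0.998173 = 605906.8 s, so it gains 1107 s.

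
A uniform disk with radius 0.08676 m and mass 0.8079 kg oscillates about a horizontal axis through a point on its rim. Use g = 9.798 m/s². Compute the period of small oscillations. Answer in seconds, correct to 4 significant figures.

I_cm = ½mr² = 0.0030407 kg·m². The pivot is at distance d = 0.08676 m from the centre of mass.
By the parallel-axis theorem, I = I_cm + md² = 0.0030407 + 0.0060813 = 0.0091220 kg·m².
T = 2π√(I/(mgd)) = 2π√(0.0091220/(0.8079 × 9.798 × 0.08676)) = 0.7241 s.

0.7241 s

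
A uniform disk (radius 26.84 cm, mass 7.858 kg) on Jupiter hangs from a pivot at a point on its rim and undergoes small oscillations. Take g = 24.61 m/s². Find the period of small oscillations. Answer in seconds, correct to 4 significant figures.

0.8036 s

I_cm = ½mr² = 0.28304 kg·m². The pivot is at distance d = 0.2684 m from the centre of mass.
By the parallel-axis theorem, I = I_cm + md² = 0.28304 + 0.56608 = 0.84912 kg·m².
T = 2π√(I/(mgd)) = 2π√(0.84912/(7.858 × 24.61 × 0.2684)) = 0.8036 s.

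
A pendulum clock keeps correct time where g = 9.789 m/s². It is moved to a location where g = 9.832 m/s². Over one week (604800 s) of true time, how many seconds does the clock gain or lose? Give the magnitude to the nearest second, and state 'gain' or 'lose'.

The clock's period scales as T ∝ 1/√g, so T'/T = √(9.789/9.832) = 0.997811.
In 604800 s of true time the clock registers 604800/0.997811 = 606126.9 s, so it gains 1327 s.

gain 1327 s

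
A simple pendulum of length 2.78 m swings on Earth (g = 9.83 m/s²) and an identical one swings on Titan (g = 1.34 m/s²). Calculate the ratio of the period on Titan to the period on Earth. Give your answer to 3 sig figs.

T ∝ 1/√g, so T₂/T₁ = √(g₁/g₂) = √(9.83/1.34) = 2.71.

2.71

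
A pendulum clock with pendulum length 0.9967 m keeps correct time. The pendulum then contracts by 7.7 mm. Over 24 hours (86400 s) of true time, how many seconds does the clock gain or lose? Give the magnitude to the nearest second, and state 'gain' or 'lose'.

gain 336 s

T ∝ √L, so T'/T = √(0.98900/0.9967) = 0.996130.
In 86400 s of true time the clock registers 86400/0.996130 = 86735.7 s, so it gains 336 s.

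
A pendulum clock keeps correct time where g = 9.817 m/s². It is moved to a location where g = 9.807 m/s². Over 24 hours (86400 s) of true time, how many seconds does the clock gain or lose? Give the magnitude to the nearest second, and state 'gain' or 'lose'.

lose 44 s

The clock's period scales as T ∝ 1/√g, so T'/T = √(9.817/9.807) = 1.00051.
In 86400 s of true time the clock registers 86400/1.00051 = 86356.0 s, so it loses 44 s.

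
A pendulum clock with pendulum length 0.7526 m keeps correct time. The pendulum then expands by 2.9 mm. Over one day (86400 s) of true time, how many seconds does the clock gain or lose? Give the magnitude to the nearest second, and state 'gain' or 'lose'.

lose 166 s

T ∝ √L, so T'/T = √(0.75550/0.7526) = 1.00192.
In 86400 s of true time the clock registers 86400/1.00192 = 86234.0 s, so it loses 166 s.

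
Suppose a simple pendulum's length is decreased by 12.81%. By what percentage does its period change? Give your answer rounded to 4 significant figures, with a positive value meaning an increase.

-6.624%

T ∝ √L, so T'/T = √(0.87190) = 0.93376.
Percentage change in T = (0.93376 − 1) × 100% = -6.624%.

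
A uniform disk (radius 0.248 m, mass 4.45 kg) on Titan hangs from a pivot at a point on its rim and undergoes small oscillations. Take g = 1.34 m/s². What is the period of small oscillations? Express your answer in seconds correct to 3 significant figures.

I_cm = ½mr² = 0.1368 kg·m². The pivot is at distance d = 0.248 m from the centre of mass.
By the parallel-axis theorem, I = I_cm + md² = 0.1368 + 0.2737 = 0.4105 kg·m².
T = 2π√(I/(mgd)) = 2π√(0.4105/(4.45 × 1.34 × 0.248)) = 3.31 s.

3.31 s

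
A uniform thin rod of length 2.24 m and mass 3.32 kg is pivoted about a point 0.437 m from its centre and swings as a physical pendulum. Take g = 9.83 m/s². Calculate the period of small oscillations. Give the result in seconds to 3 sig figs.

2.37 s

For a physical pendulum T = 2π√(I/(mgd)), with d = 0.4370 m from pivot to centre of mass.
I_cm = mL²/12 = 3.32 × 2.24²/12 = 1.388 kg·m²; I = I_cm + md² = 1.388 + 3.32 × 0.4370² = 2.022 kg·m².
T = 2π√(2.022/(3.32 × 9.83 × 0.4370)) = 2.37 s.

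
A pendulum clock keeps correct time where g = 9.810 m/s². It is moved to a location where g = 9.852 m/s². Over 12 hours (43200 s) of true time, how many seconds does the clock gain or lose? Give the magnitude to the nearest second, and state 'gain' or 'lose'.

gain 92 s

The clock's period scales as T ∝ 1/√g, so T'/T = √(9.810/9.852) = 0.997866.
In 43200 s of true time the clock registers 43200/0.997866 = 43292.4 s, so it gains 92 s.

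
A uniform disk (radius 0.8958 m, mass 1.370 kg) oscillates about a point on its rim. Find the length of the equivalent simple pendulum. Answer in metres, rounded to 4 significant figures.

The equivalent simple-pendulum length is L_eq = I/(md), where I is about the pivot and d = 0.89580 m.
I_cm = ½mR² = 0.54968 kg·m², so I = I_cm + md² = 0.54968 + 1.0994 = 1.6491 kg·m².
L_eq = 1.6491/(1.370 × 0.89580) = 1.344 m.

1.344 m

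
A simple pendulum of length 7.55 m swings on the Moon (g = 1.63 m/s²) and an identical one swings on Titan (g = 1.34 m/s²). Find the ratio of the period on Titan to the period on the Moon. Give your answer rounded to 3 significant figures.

1.10

T ∝ 1/√g, so T₂/T₁ = √(g₁/g₂) = √(1.63/1.34) = 1.10.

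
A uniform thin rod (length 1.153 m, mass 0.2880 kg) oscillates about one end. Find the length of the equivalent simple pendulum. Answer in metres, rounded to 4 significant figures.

The equivalent simple-pendulum length is L_eq = I/(md), where I is about the pivot and d = 0.57650 m.
I_cm = (1/12)mL² = 0.031906 kg·m², so I = I_cm + md² = 0.031906 + 0.095717 = 0.12762 kg·m².
L_eq = 0.12762/(0.2880 × 0.57650) = 0.7687 m.

0.7687 m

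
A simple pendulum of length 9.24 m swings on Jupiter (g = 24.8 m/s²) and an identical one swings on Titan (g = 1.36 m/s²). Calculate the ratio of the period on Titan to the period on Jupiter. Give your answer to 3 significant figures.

4.27

T ∝ 1/√g, so T₂/T₁ = √(g₁/g₂) = √(24.8/1.36) = 4.27.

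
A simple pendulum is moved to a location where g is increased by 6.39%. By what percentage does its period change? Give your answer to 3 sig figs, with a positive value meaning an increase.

-3.05%

T ∝ 1/√g, so T'/T = 1/√(1.064) = 0.9695.
Percentage change in T = (0.9695 − 1) × 100% = -3.05%.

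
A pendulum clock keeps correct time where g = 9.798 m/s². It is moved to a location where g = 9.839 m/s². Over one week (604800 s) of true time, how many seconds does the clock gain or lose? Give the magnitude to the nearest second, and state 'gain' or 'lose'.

gain 1264 s

The clock's period scales as T ∝ 1/√g, so T'/T = √(9.798/9.839) = 0.997914.
In 604800 s of true time the clock registers 604800/0.997914 = 606064.1 s, so it gains 1264 s.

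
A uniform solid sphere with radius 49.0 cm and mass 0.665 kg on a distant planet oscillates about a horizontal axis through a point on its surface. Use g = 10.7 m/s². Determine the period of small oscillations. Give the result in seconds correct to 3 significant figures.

1.59 s

I_cm = (2/5)mr² = 0.06387 kg·m². The pivot is at distance d = 0.490 m from the centre of mass.
By the parallel-axis theorem, I = I_cm + md² = 0.06387 + 0.1597 = 0.2235 kg·m².
T = 2π√(I/(mgd)) = 2π√(0.2235/(0.665 × 10.7 × 0.490)) = 1.59 s.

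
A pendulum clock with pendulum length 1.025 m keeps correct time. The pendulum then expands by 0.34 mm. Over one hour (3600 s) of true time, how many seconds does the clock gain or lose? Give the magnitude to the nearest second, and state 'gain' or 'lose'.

lose 1 s

T ∝ √L, so T'/T = √(1.02534/1.025) = 1.00017.
In 3600 s of true time the clock registers 3600/1.00017 = 3599.4 s, so it loses 1 s.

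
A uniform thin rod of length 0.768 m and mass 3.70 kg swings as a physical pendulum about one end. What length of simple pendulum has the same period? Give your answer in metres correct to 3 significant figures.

0.512 m

The equivalent simple-pendulum length is L_eq = I/(md), where I is about the pivot and d = 0.3840 m.
I_cm = (1/12)mL² = 0.1819 kg·m², so I = I_cm + md² = 0.1819 + 0.5456 = 0.7274 kg·m².
L_eq = 0.7274/(3.70 × 0.3840) = 0.512 m.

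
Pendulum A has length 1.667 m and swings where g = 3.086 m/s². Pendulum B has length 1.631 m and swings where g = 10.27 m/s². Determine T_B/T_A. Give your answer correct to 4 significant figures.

0.5422

T = 2π√(L/g), so T_B/T_A = √((L_B/g_B)/(L_A/g_A)) = √((1.631/10.27)/(1.667/3.086)) = 0.5422.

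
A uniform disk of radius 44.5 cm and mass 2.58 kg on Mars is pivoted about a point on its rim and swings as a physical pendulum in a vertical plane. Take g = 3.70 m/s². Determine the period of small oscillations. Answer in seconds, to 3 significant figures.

2.67 s

I_cm = ½mr² = 0.2555 kg·m². The pivot is at distance d = 0.445 m from the centre of mass.
By the parallel-axis theorem, I = I_cm + md² = 0.2555 + 0.5109 = 0.7664 kg·m².
T = 2π√(I/(mgd)) = 2π√(0.7664/(2.58 × 3.70 × 0.445)) = 2.67 s.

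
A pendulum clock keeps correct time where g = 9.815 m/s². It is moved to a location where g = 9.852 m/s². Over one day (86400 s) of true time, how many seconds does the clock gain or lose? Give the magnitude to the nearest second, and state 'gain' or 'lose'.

The clock's period scales as T ∝ 1/√g, so T'/T = √(9.815/9.852) = 0.998120.
In 86400 s of true time the clock registers 86400/0.998120 = 86562.7 s, so it gains 163 s.

gain 163 s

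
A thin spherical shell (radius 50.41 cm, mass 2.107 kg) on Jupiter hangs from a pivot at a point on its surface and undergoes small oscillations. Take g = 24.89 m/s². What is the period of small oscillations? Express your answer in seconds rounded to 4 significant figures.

1.154 s

I_cm = (2/3)mr² = 0.35695 kg·m². The pivot is at distance d = 0.5041 m from the centre of mass.
By the parallel-axis theorem, I = I_cm + md² = 0.35695 + 0.53542 = 0.89237 kg·m².
T = 2π√(I/(mgd)) = 2π√(0.89237/(2.107 × 24.89 × 0.5041)) = 1.154 s.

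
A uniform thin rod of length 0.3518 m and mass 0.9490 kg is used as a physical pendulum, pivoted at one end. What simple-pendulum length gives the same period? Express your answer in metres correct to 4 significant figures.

The equivalent simple-pendulum length is L_eq = I/(md), where I is about the pivot and d = 0.17590 m.
I_cm = (1/12)mL² = 0.0097876 kg·m², so I = I_cm + md² = 0.0097876 + 0.029363 = 0.039150 kg·m².
L_eq = 0.039150/(0.9490 × 0.17590) = 0.2345 m.

0.2345 m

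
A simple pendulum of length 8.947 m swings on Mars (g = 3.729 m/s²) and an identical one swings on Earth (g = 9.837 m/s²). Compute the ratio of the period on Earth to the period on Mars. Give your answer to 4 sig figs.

T ∝ 1/√g, so T₂/T₁ = √(g₁/g₂) = √(3.729/9.837) = 0.6157.

0.6157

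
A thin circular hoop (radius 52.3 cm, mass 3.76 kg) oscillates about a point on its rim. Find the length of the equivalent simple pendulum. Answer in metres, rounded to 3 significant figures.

The equivalent simple-pendulum length is L_eq = I/(md), where I is about the pivot and d = 0.5230 m.
I_cm = mR² = 1.028 kg·m², so I = I_cm + md² = 1.028 + 1.028 = 2.057 kg·m².
L_eq = 2.057/(3.76 × 0.5230) = 1.05 m.

1.05 m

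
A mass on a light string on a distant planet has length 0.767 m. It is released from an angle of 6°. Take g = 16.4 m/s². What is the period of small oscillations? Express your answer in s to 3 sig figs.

1.36 s

T = 2π√(L/g) = 2π√(0.767/16.4) = 2π × 0.2163 = 1.36 s.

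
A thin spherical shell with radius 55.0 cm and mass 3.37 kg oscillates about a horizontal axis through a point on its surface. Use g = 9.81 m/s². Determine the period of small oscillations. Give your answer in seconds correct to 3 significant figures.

I_cm = (2/3)mr² = 0.6796 kg·m². The pivot is at distance d = 0.550 m from the centre of mass.
By the parallel-axis theorem, I = I_cm + md² = 0.6796 + 1.019 = 1.699 kg·m².
T = 2π√(I/(mgd)) = 2π√(1.699/(3.37 × 9.81 × 0.550)) = 1.92 s.

1.92 s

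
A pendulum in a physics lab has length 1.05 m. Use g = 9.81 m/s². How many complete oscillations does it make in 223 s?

T = 2π√(L/g) = 2π√(1.05/9.81) = 2.056 s.
Number of complete oscillations = ⌊223/2.056⌋ = ⌊108.5⌋ = 108.

108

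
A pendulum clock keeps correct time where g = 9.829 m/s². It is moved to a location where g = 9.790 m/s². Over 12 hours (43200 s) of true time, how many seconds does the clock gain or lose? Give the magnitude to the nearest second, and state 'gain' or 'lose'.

The clock's period scales as T ∝ 1/√g, so T'/T = √(9.829/9.790) = 1.00199.
In 43200 s of true time the clock registers 43200/1.00199 = 43114.2 s, so it loses 86 s.

lose 86 s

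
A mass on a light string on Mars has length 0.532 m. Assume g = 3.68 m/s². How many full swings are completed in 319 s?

T = 2π√(L/g) = 2π√(0.532/3.68) = 2.389 s.
Number of complete oscillations = ⌊319/2.389⌋ = ⌊133.5⌋ = 133.

133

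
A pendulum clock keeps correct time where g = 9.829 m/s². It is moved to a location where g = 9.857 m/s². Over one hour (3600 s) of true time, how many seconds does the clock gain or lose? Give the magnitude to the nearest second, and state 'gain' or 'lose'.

The clock's period scales as T ∝ 1/√g, so T'/T = √(9.829/9.857) = 0.998579.
In 3600 s of true time the clock registers 3600/0.998579 = 3605.1 s, so it gains 5 s.

gain 5 s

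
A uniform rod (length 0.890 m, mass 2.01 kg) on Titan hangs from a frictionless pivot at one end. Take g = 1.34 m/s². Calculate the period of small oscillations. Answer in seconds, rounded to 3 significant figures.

4.18 s

For a physical pendulum T = 2π√(I/(mgd)), with d = 0.4450 m from pivot to centre of mass.
I_cm = mL²/12 = 2.01 × 0.890²/12 = 0.1327 kg·m²; I = I_cm + md² = 0.1327 + 2.01 × 0.4450² = 0.5307 kg·m².
T = 2π√(0.5307/(2.01 × 1.34 × 0.4450)) = 4.18 s.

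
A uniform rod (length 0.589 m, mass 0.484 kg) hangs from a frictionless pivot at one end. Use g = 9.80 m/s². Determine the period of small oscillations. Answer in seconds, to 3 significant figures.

1.26 s

For a physical pendulum T = 2π√(I/(mgd)), with d = 0.2945 m from pivot to centre of mass.
I_cm = mL²/12 = 0.484 × 0.589²/12 = 0.01399 kg·m²; I = I_cm + md² = 0.01399 + 0.484 × 0.2945² = 0.05597 kg·m².
T = 2π√(0.05597/(0.484 × 9.80 × 0.2945)) = 1.26 s.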